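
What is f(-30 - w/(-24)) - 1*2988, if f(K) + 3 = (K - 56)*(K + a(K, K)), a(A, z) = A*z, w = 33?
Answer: -35793685/512 ≈ -69910.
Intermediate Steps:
f(K) = -3 + (-56 + K)*(K + K²) (f(K) = -3 + (K - 56)*(K + K*K) = -3 + (-56 + K)*(K + K²))
f(-30 - w/(-24)) - 1*2988 = (-3 + (-30 - 33/(-24))³ - 56*(-30 - 33/(-24)) - 55*(-30 - 33/(-24))²) - 1*2988 = (-3 + (-30 - 33*(-1)/24)³ - 56*(-30 - 33*(-1)/24) - 55*(-30 - 33*(-1)/24)²) - 2988 = (-3 + (-30 - 1*(-11/8))³ - 56*(-30 - 1*(-11/8)) - 55*(-30 - 1*(-11/8))²) - 2988 = (-3 + (-30 + 11/8)³ - 56*(-30 + 11/8) - 55*(-30 + 11/8)²) - 2988 = (-3 + (-229/8)³ - 56*(-229/8) - 55*(-229/8)²) - 2988 = (-3 - 12008989/512 + 1603 - 55*52441/64) - 2988 = (-3 - 12008989/512 + 1603 - 2884255/64) - 2988 = -34263829/512 - 2988 = -35793685/512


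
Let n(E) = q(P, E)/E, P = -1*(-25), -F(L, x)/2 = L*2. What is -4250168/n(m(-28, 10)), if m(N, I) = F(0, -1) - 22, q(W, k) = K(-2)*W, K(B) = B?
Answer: -46751848/25 ≈ -1.8701e+6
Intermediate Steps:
F(L, x) = -4*L (F(L, x) = -2*L*2 = -4*L)
P = 25
q(W, k) = -2*W
m(N, I) = -22 (m(N, I) = -4*0 - 22 = 0 - 22 = -22)
n(E) = -50/E (n(E) = (-2*25)/E = -50/E)
-4250168/n(m(-28, 10)) = -4250168/((-50/(-22))) = -4250168/((-50*(-1/22))) = -4250168/25/11 = -4250168*11/25 = -46751848/25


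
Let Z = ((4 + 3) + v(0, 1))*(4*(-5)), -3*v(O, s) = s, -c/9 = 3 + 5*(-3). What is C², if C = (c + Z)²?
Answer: 33362176/81 ≈ 4.1188e+5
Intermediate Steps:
c = 108 (c = -9*(3 + 5*(-3)) = -9*(3 - 15) = -9*(-12) = 108)
v(O, s) = -s/3
Z = -400/3 (Z = ((4 + 3) - ⅓*1)*(4*(-5)) = (7 - ⅓)*(-20) = (20/3)*(-20) = -400/3 ≈ -133.33)
C = 5776/9 (C = (108 - 400/3)² = (-76/3)² = 5776/9 ≈ 641.78)
C² = (5776/9)² = 33362176/81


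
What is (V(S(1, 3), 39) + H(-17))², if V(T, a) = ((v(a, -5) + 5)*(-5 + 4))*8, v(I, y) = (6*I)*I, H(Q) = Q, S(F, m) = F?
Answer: 5338494225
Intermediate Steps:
v(I, y) = 6*I²
V(T, a) = -40 - 48*a² (V(T, a) = ((6*a² + 5)*(-5 + 4))*8 = ((5 + 6*a²)*(-1))*8 = (-5 - 6*a²)*8 = -40 - 48*a²)
(V(S(1, 3), 39) + H(-17))² = ((-40 - 48*39²) - 17)² = ((-40 - 48*1521) - 17)² = ((-40 - 73008) - 17)² = (-73048 - 17)² = (-73065)² = 5338494225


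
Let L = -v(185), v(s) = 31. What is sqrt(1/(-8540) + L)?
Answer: I*sqrt(565222035)/4270 ≈ 5.5678*I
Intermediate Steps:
L = -31 (L = -1*31 = -31)
sqrt(1/(-8540) + L) = sqrt(1/(-8540) - 31) = sqrt(-1/8540 - 31) = sqrt(-264741/8540) = I*sqrt(565222035)/4270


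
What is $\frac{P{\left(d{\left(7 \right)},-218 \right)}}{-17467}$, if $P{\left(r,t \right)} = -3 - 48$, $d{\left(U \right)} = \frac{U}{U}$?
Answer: $\frac{51}{17467} \approx 0.0029198$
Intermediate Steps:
$d{\left(U \right)} = 1$
$P{\left(r,t \right)} = -51$ ($P{\left(r,t \right)} = -3 - 48 = -51$)
$\frac{P{\left(d{\left(7 \right)},-218 \right)}}{-17467} = - \frac{51}{-17467} = \left(-51\right) \left(- \frac{1}{17467}\right) = \frac{51}{17467}$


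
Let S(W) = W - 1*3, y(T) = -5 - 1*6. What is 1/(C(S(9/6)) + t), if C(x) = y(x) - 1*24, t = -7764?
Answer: -1/7799 ≈ -0.00012822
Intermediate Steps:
y(T) = -11 (y(T) = -5 - 6 = -11)
S(W) = -3 + W (S(W) = W - 3 = -3 + W)
C(x) = -35 (C(x) = -11 - 1*24 = -11 - 24 = -35)
1/(C(S(9/6)) + t) = 1/(-35 - 7764) = 1/(-7799) = -1/7799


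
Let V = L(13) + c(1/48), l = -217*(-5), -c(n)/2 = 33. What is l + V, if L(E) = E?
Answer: 1032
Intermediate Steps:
c(n) = -66 (c(n) = -2*33 = -66)
l = 1085
V = -53 (V = 13 - 66 = -53)
l + V = 1085 - 53 = 1032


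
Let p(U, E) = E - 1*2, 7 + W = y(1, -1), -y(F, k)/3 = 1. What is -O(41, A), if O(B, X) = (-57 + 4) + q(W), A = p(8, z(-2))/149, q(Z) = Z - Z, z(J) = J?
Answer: 53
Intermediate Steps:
y(F, k) = -3 (y(F, k) = -3*1 = -3)
W = -10 (W = -7 - 3 = -10)
p(U, E) = -2 + E (p(U, E) = E - 2 = -2 + E)
q(Z) = 0
A = -4/149 (A = (-2 - 2)/149 = -4*1/149 = -4/149 ≈ -0.026846)
O(B, X) = -53 (O(B, X) = (-57 + 4) + 0 = -53 + 0 = -53)
-O(41, A) = -1*(-53) = 53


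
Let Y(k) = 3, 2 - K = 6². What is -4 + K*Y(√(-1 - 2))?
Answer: -106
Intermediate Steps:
K = -34 (K = 2 - 1*6² = 2 - 1*36 = 2 - 36 = -34)
-4 + K*Y(√(-1 - 2)) = -4 - 34*3 = -4 - 102 = -106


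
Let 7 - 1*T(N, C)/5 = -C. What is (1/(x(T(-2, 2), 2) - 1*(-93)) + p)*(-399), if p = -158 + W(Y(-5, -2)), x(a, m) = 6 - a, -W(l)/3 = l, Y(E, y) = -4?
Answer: 1048439/18 ≈ 58247.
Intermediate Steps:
W(l) = -3*l
T(N, C) = 35 + 5*C (T(N, C) = 35 - (-5)*C = 35 + 5*C)
p = -146 (p = -158 - 3*(-4) = -158 + 12 = -146)
(1/(x(T(-2, 2), 2) - 1*(-93)) + p)*(-399) = (1/((6 - (35 + 5*2)) - 1*(-93)) - 146)*(-399) = (1/((6 - (35 + 10)) + 93) - 146)*(-399) = (1/((6 - 1*45) + 93) - 146)*(-399) = (1/((6 - 45) + 93) - 146)*(-399) = (1/(-39 + 93) - 146)*(-399) = (1/54 - 146)*(-399) = -7883/54*(-399) = 1048439/18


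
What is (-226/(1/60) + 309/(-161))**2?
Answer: 4767536873961/25921 ≈ 1.8393e+8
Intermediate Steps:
(-226/(1/60) + 309/(-161))**2 = (-226/1/60 + 309*(-1/161))**2 = (-226*60 - 309/161)**2 = (-13560 - 309/161)**2 = (-2183469/161)**2 = 4767536873961/25921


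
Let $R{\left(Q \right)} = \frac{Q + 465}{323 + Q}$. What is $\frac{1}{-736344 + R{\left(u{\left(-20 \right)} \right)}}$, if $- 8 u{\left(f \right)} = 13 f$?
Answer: $- \frac{711}{523539589} \approx -1.3581 \cdot 10^{-6}$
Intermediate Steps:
$u{\left(f \right)} = - \frac{13 f}{8}$
$R{\left(Q \right)} = \frac{465 + Q}{323 + Q}$
$\frac{1}{-736344 + R{\left(u{\left(-20 \right)} \right)}} = \frac{1}{-736344 + \frac{465 - - \frac{65}{2}}{323 - - \frac{65}{2}}} = \frac{1}{-736344 + \frac{465 + \frac{65}{2}}{323 + \frac{65}{2}}} = \frac{1}{-736344 + \frac{1}{\frac{711}{2}} \cdot \frac{995}{2}} = \frac{1}{-736344 + \frac{2}{711} \cdot \frac{995}{2}} = \frac{1}{-736344 + \frac{995}{711}} = \frac{1}{- \frac{523539589}{711}} = - \frac{711}{523539589}$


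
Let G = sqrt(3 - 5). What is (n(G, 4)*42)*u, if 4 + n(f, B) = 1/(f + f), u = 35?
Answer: -5880 - 735*I*sqrt(2)/2 ≈ -5880.0 - 519.72*I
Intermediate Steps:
G = I*sqrt(2) (G = sqrt(-2) = I*sqrt(2) ≈ 1.4142*I)
n(f, B) = -4 + 1/(2*f) (n(f, B) = -4 + 1/(f + f) = -4 + 1/(2*f))
(n(G, 4)*42)*u = ((-4 + 1/(2*((I*sqrt(2)))))*42)*35 = ((-4 + (-I*sqrt(2)/2)/2)*42)*35 = ((-4 - I*sqrt(2)/4)*42)*35 = (-168 - 21*I*sqrt(2)/2)*35 = -5880 - 735*I*sqrt(2)/2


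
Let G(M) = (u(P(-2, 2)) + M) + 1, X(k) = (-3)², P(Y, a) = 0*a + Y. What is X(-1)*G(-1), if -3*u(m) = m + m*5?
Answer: 36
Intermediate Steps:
P(Y, a) = Y (P(Y, a) = 0 + Y = Y)
X(k) = 9
u(m) = -2*m (u(m) = -(m + m*5)/3 = -(m + 5*m)/3 = -2*m)
G(M) = 5 + M (G(M) = (-2*(-2) + M) + 1 = (4 + M) + 1 = 5 + M)
X(-1)*G(-1) = 9*(5 - 1) = 9*4 = 36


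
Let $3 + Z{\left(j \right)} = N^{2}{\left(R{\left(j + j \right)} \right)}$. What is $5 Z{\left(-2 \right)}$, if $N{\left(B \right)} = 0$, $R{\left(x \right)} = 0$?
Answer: $-15$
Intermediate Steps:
$Z{\left(j \right)} = -3$ ($Z{\left(j \right)} = -3 + 0^{2} = -3 + 0 = -3$)
$5 Z{\left(-2 \right)} = 5 \left(-3\right) = -15$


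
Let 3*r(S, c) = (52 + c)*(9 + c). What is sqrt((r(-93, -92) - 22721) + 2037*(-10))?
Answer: I*sqrt(377859)/3 ≈ 204.9*I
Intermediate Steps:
r(S, c) = (9 + c)*(52 + c)/3 (r(S, c) = ((52 + c)*(9 + c))/3 = ((9 + c)*(52 + c))/3 = (9 + c)*(52 + c)/3)
sqrt((r(-93, -92) - 22721) + 2037*(-10)) = sqrt(((156 + (1/3)*(-92)**2 + (61/3)*(-92)) - 22721) + 2037*(-10)) = sqrt(((156 + (1/3)*8464 - 5612/3) - 22721) - 20370) = sqrt(((156 + 8464/3 - 5612/3) - 22721) - 20370) = sqrt((3320/3 - 22721) - 20370) = sqrt(-64843/3 - 20370) = sqrt(-125953/3) = I*sqrt(377859)/3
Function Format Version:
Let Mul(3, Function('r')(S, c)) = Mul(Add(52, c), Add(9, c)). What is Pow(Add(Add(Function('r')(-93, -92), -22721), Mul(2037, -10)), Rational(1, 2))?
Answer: Mul(Rational(1, 3), I, Pow(377859, Rational(1, 2))) ≈ Mul(204.90, I)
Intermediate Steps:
Function('r')(S, c) = Mul(Rational(1, 3), Add(9, c), Add(52, c)) (Function('r')(S, c) = Mul(Rational(1, 3), Mul(Add(52, c), Add(9, c))) = Mul(Rational(1, 3), Mul(Add(9, c), Add(52, c))) = Mul(Rational(1, 3), Add(9, c), Add(52, c)))
Pow(Add(Add(Function('r')(-93, -92), -22721), Mul(2037, -10)), Rational(1, 2)) = Pow(Add(Add(Add(156, Mul(Rational(1, 3), Pow(-92, 2)), Mul(Rational(61, 3), -92)), -22721), Mul(2037, -10)), Rational(1, 2)) = Pow(Add(Add(Add(156, Mul(Rational(1, 3), 8464), Rational(-5612, 3)), -22721), -20370), Rational(1, 2)) = Pow(Add(Add(Add(156, Rational(8464, 3), Rational(-5612, 3)), -22721), -20370), Rational(1, 2)) = Pow(Add(Add(Rational(3320, 3), -22721), -20370), Rational(1, 2)) = Pow(Add(Rational(-64843, 3), -20370), Rational(1, 2)) = Pow(Rational(-125953, 3), Rational(1, 2)) = Mul(Rational(1, 3), I, Pow(377859, Rational(1, 2)))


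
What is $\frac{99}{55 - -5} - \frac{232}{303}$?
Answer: $\frac{5359}{6060} \approx 0.88432$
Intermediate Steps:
$\frac{99}{55 - -5} - \frac{232}{303} = \frac{99}{55 + 5} - \frac{232}{303} = \frac{99}{60} - \frac{232}{303} = 99 \cdot \frac{1}{60} - \frac{232}{303} = \frac{33}{20} - \frac{232}{303} = \frac{5359}{6060}$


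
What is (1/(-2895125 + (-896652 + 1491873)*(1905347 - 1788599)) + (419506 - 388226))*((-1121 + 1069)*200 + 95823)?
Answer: 185674030342632878943/69487966183 ≈ 2.6720e+9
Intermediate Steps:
(1/(-2895125 + (-896652 + 1491873)*(1905347 - 1788599)) + (419506 - 388226))*((-1121 + 1069)*200 + 95823) = (1/(-2895125 + 595221*116748) + 31280)*(-52*200 + 95823) = (1/(-2895125 + 69490861308) + 31280)*(-10400 + 95823) = (1/69487966183 + 31280)*85423 = (2173583582204241/69487966183)*85423 = 185674030342632878943/69487966183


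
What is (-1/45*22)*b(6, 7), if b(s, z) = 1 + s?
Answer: -154/45 ≈ -3.4222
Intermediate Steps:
(-1/45*22)*b(6, 7) = (-1/45*22)*(1 + 6) = (-1*1/45*22)*7 = -1/45*22*7 = -22/45*7 = -154/45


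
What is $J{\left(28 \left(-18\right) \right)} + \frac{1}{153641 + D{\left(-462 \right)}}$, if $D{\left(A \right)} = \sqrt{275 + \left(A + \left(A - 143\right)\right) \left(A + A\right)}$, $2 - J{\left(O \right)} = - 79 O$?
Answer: $- \frac{939792377616531}{23604570698} - \frac{\sqrt{986183}}{23604570698} \approx -39814.0$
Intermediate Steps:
$J{\left(O \right)} = 2 + 79 O$ ($J{\left(O \right)} = 2 - - 79 O = 2 + 79 O$)
$D{\left(A \right)} = \sqrt{275 + 2 A \left(-143 + 2 A\right)}$ ($D{\left(A \right)} = \sqrt{275 + \left(A + \left(-143 + A\right)\right) 2 A} = \sqrt{275 + \left(-143 + 2 A\right) 2 A} = \sqrt{275 + 2 A \left(-143 + 2 A\right)}$)
$J{\left(28 \left(-18\right) \right)} + \frac{1}{153641 + D{\left(-462 \right)}} = \left(2 + 79 \cdot 28 \left(-18\right)\right) + \frac{1}{153641 + \sqrt{275 - -132132 + 4 \left(-462\right)^{2}}} = \left(2 + 79 \left(-504\right)\right) + \frac{1}{153641 + \sqrt{275 + 132132 + 4 \cdot 213444}} = \left(2 - 39816\right) + \frac{1}{153641 + \sqrt{275 + 132132 + 853776}} = -39814 + \frac{1}{153641 + \sqrt{986183}}$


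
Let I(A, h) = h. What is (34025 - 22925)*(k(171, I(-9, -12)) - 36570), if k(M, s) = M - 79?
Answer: -404905800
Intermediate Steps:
k(M, s) = -79 + M
(34025 - 22925)*(k(171, I(-9, -12)) - 36570) = (34025 - 22925)*((-79 + 171) - 36570) = 11100*(92 - 36570) = 11100*(-36478) = -404905800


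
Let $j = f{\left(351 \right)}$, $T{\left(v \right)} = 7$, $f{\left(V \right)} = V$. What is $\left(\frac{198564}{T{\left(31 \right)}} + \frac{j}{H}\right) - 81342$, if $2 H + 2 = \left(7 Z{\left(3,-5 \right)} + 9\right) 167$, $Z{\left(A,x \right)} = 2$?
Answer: $- \frac{1423611456}{26873} \approx -52976.0$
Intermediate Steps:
$j = 351$
$H = \frac{3839}{2}$ ($H = -1 + \frac{\left(7 \cdot 2 + 9\right) 167}{2} = -1 + \frac{\left(14 + 9\right) 167}{2} = -1 + \frac{23 \cdot 167}{2} = -1 + \frac{1}{2} \cdot 3841 = -1 + \frac{3841}{2} = \frac{3839}{2} \approx 1919.5$)
$\left(\frac{198564}{T{\left(31 \right)}} + \frac{j}{H}\right) - 81342 = \left(\frac{198564}{7} + \frac{351}{\frac{3839}{2}}\right) - 81342 = \left(198564 \cdot \frac{1}{7} + 351 \cdot \frac{2}{3839}\right) - 81342 = \left(\frac{198564}{7} + \frac{702}{3839}\right) - 81342 = \frac{762292110}{26873} - 81342 = - \frac{1423611456}{26873}$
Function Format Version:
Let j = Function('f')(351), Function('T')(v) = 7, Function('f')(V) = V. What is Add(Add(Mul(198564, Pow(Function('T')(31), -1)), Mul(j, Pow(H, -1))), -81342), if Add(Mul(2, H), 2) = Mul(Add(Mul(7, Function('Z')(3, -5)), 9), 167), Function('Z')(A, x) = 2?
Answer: Rational(-1423611456, 26873) ≈ -52976.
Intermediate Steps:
j = 351
H = Rational(3839, 2) (H = Add(-1, Mul(Rational(1, 2), Mul(Add(Mul(7, 2), 9), 167))) = Add(-1, Mul(Rational(1, 2), Mul(Add(14, 9), 167))) = Add(-1, Mul(Rational(1, 2), Mul(23, 167))) = Add(-1, Mul(Rational(1, 2), 3841)) = Add(-1, Rational(3841, 2)) = Rational(3839, 2) ≈ 1919.5)
Add(Add(Mul(198564, Pow(Function('T')(31), -1)), Mul(j, Pow(H, -1))), -81342) = Add(Add(Mul(198564, Pow(7, -1)), Mul(351, Pow(Rational(3839, 2), -1))), -81342) = Add(Add(Mul(198564, Rational(1, 7)), Mul(351, Rational(2, 3839))), -81342) = Add(Add(Rational(198564, 7), Rational(702, 3839)), -81342) = Add(Rational(762292110, 26873), -81342) = Rational(-1423611456, 26873)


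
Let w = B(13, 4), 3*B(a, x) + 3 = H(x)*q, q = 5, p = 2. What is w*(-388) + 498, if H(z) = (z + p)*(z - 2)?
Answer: -6874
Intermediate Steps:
H(z) = (-2 + z)*(2 + z) (H(z) = (z + 2)*(z - 2) = (2 + z)*(-2 + z) = (-2 + z)*(2 + z))
B(a, x) = -23/3 + 5*x²/3 (B(a, x) = -1 + ((-4 + x²)*5)/3 = -1 + (-20 + 5*x²)/3 = -1 + (-20/3 + 5*x²/3) = -23/3 + 5*x²/3)
w = 19 (w = -23/3 + (5/3)*4² = -23/3 + (5/3)*16 = -23/3 + 80/3 = 19)
w*(-388) + 498 = 19*(-388) + 498 = -7372 + 498 = -6874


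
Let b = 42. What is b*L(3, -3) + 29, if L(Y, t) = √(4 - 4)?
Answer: 29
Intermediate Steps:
L(Y, t) = 0 (L(Y, t) = √0 = 0)
b*L(3, -3) + 29 = 42*0 + 29 = 0 + 29 = 29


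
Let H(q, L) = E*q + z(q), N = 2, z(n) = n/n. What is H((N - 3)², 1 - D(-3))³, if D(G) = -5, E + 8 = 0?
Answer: -343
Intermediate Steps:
E = -8 (E = -8 + 0 = -8)
z(n) = 1
H(q, L) = 1 - 8*q (H(q, L) = -8*q + 1 = 1 - 8*q)
H((N - 3)², 1 - D(-3))³ = (1 - 8*(2 - 3)²)³ = (1 - 8*(-1)²)³ = (1 - 8*1)³ = (1 - 8)³ = (-7)³ = -343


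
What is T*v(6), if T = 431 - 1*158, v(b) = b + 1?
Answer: 1911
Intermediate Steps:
v(b) = 1 + b
T = 273 (T = 431 - 158 = 273)
T*v(6) = 273*(1 + 6) = 273*7 = 1911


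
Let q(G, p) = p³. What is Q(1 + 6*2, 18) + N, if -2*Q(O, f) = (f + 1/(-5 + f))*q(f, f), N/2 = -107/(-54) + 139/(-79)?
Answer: -1461647269/27729 ≈ -52712.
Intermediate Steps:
N = 947/2133 (N = 2*(-107/(-54) + 139/(-79)) = 2*(-107*(-1/54) + 139*(-1/79)) = 2*(107/54 - 139/79) = 2*(947/4266) = 947/2133 ≈ 0.44398)
Q(O, f) = -f³*(f + 1/(-5 + f))/2 (Q(O, f) = -(f + 1/(-5 + f))*f³/2 = -f³*(f + 1/(-5 + f))/2)
Q(1 + 6*2, 18) + N = (½)*18³*(-1 - 1*18² + 5*18)/(-5 + 18) + 947/2133 = (½)*5832*(-1 - 1*324 + 90)/13 + 947/2133 = (½)*5832*(1/13)*(-1 - 324 + 90) + 947/2133 = (½)*5832*(1/13)*(-235) + 947/2133 = -685260/13 + 947/2133 = -1461647269/27729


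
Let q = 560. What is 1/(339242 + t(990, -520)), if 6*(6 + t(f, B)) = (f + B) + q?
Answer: 3/1018223 ≈ 2.9463e-6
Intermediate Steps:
t(f, B) = 262/3 + B/6 + f/6 (t(f, B) = -6 + ((f + B) + 560)/6 = -6 + ((B + f) + 560)/6 = -6 + (560 + B + f)/6 = -6 + (280/3 + B/6 + f/6) = 262/3 + B/6 + f/6)
1/(339242 + t(990, -520)) = 1/(339242 + (262/3 + (1/6)*(-520) + (1/6)*990)) = 1/(339242 + (262/3 - 260/3 + 165)) = 1/(339242 + 497/3) = 1/(1018223/3) = 3/1018223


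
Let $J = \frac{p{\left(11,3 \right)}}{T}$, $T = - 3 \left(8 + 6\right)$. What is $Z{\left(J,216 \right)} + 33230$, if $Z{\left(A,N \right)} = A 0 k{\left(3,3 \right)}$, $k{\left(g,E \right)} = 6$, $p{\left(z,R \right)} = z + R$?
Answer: $33230$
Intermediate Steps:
$p{\left(z,R \right)} = R + z$
$T = -42$ ($T = \left(-3\right) 14 = -42$)
$J = - \frac{1}{3}$ ($J = \frac{3 + 11}{-42} = 14 \left(- \frac{1}{42}\right) = - \frac{1}{3} \approx -0.33333$)
$Z{\left(A,N \right)} = 0$ ($Z{\left(A,N \right)} = A 0 \cdot 6 = 0 \cdot 6 = 0$)
$Z{\left(J,216 \right)} + 33230 = 0 + 33230 = 33230$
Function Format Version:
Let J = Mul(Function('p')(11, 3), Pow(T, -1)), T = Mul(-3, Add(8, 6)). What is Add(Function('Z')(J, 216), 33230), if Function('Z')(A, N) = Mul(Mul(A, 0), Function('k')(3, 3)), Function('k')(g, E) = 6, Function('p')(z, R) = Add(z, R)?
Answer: 33230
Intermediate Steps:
Function('p')(z, R) = Add(R, z)
T = -42 (T = Mul(-3, 14) = -42)
J = Rational(-1, 3) (J = Mul(Add(3, 11), Pow(-42, -1)) = Mul(14, Rational(-1, 42)) = Rational(-1, 3) ≈ -0.33333)
Function('Z')(A, N) = 0 (Function('Z')(A, N) = Mul(Mul(A, 0), 6) = Mul(0, 6) = 0)
Add(Function('Z')(J, 216), 33230) = Add(0, 33230) = 33230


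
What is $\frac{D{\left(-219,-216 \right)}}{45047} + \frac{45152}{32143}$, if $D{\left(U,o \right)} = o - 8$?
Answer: $\frac{2026762112}{1447945721} \approx 1.3997$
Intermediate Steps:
$D{\left(U,o \right)} = -8 + o$ ($D{\left(U,o \right)} = o - 8 = -8 + o$)
$\frac{D{\left(-219,-216 \right)}}{45047} + \frac{45152}{32143} = \frac{-8 - 216}{45047} + \frac{45152}{32143} = \left(-224\right) \frac{1}{45047} + 45152 \cdot \frac{1}{32143} = - \frac{224}{45047} + \frac{45152}{32143} = \frac{2026762112}{1447945721}$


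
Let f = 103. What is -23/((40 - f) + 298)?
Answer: -23/235 ≈ -0.097872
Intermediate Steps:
-23/((40 - f) + 298) = -23/((40 - 1*103) + 298) = -23/((40 - 103) + 298) = -23/(-63 + 298) = -23/235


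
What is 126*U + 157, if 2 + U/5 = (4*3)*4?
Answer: 29137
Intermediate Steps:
U = 230 (U = -10 + 5*((4*3)*4) = -10 + 5*(12*4) = -10 + 5*48 = -10 + 240 = 230)
126*U + 157 = 126*230 + 157 = 28980 + 157 = 29137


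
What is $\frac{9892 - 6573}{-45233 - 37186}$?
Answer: $- \frac{3319}{82419} \approx -0.04027$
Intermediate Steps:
$\frac{9892 - 6573}{-45233 - 37186} = \frac{3319}{-82419} = 3319 \left(- \frac{1}{82419}\right) = - \frac{3319}{82419}$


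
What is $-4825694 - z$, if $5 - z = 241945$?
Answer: $-4583754$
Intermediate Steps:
$z = -241940$ ($z = 5 - 241945 = -241940$)
$-4825694 - z = -4825694 - -241940 = -4825694 + 241940 = -4583754$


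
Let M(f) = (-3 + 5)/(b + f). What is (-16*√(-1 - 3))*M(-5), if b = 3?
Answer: 32*I ≈ 32.0*I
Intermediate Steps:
M(f) = 2/(3 + f) (M(f) = (-3 + 5)/(3 + f) = 2/(3 + f))
(-16*√(-1 - 3))*M(-5) = (-16*√(-1 - 3))*(2/(3 - 5)) = (-32*I)*(2/(-2)) = (-32*I)*(2*(-½)) = -32*I*(-1) = 32*I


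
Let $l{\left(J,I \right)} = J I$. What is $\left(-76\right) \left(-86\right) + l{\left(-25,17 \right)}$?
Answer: $6111$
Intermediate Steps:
$l{\left(J,I \right)} = I J$
$\left(-76\right) \left(-86\right) + l{\left(-25,17 \right)} = \left(-76\right) \left(-86\right) + 17 \left(-25\right) = 6536 - 425 = 6111$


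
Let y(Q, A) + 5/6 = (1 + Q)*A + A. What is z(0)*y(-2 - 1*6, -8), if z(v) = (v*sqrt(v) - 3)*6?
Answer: -849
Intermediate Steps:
y(Q, A) = -5/6 + A + A*(1 + Q) (y(Q, A) = -5/6 + ((1 + Q)*A + A) = -5/6 + (A*(1 + Q) + A) = -5/6 + (A + A*(1 + Q)) = -5/6 + A + A*(1 + Q))
z(v) = -18 + 6*v**(3/2) (z(v) = (v**(3/2) - 3)*6 = (-3 + v**(3/2))*6 = -18 + 6*v**(3/2))
z(0)*y(-2 - 1*6, -8) = (-18 + 6*0**(3/2))*(-5/6 + 2*(-8) - 8*(-2 - 1*6)) = (-18 + 6*0)*(-5/6 - 16 - 8*(-2 - 6)) = (-18 + 0)*(-5/6 - 16 - 8*(-8)) = -18*(-5/6 - 16 + 64) = -18*283/6 = -849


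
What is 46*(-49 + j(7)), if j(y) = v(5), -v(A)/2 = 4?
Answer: -2622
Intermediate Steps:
v(A) = -8 (v(A) = -2*4 = -8)
j(y) = -8
46*(-49 + j(7)) = 46*(-49 - 8) = 46*(-57) = -2622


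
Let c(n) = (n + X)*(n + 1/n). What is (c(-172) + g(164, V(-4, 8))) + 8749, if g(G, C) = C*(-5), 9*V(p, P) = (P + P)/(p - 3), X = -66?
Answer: 269207707/5418 ≈ 49688.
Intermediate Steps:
V(p, P) = 2*P/(9*(-3 + p)) (V(p, P) = ((P + P)/(p - 3))/9 = ((2*P)/(-3 + p))/9 = (2*P/(-3 + p))/9 = 2*P/(9*(-3 + p)))
g(G, C) = -5*C
c(n) = (-66 + n)*(n + 1/n) (c(n) = (n - 66)*(n + 1/n) = (-66 + n)*(n + 1/n))
(c(-172) + g(164, V(-4, 8))) + 8749 = ((1 + (-172)**2 - 66*(-172) - 66/(-172)) - 10*8/(9*(-3 - 4))) + 8749 = ((1 + 29584 + 11352 - 66*(-1/172)) - 10*8/(9*(-7))) + 8749 = ((1 + 29584 + 11352 + 33/86) - 10*8*(-1)/(9*7)) + 8749 = (3520615/86 - 5*(-16/63)) + 8749 = (3520615/86 + 80/63) + 8749 = 221805625/5418 + 8749 = 269207707/5418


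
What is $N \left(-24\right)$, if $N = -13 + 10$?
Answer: $72$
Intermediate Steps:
$N = -3$
$N \left(-24\right) = \left(-3\right) \left(-24\right) = 72$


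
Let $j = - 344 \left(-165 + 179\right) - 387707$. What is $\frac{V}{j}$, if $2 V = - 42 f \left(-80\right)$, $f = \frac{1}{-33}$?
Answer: $\frac{560}{4317753} \approx 0.0001297$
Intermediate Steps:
$f = - \frac{1}{33} \approx -0.030303$
$j = -392523$ ($j = \left(-344\right) 14 - 387707 = -4816 - 387707 = -392523$)
$V = - \frac{560}{11}$ ($V = \frac{\left(-42\right) \left(- \frac{1}{33}\right) \left(-80\right)}{2} = \frac{\frac{14}{11} \left(-80\right)}{2} = \frac{1}{2} \left(- \frac{1120}{11}\right) = - \frac{560}{11} \approx -50.909$)
$\frac{V}{j} = - \frac{560}{11 \left(-392523\right)} = \left(- \frac{560}{11}\right) \left(- \frac{1}{392523}\right) = \frac{560}{4317753}$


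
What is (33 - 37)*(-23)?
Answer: 92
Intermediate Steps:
(33 - 37)*(-23) = -4*(-23) = 92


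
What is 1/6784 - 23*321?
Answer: -50086271/6784 ≈ -7383.0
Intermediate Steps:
1/6784 - 23*321 = 1/6784 - 7383 = -50086271/6784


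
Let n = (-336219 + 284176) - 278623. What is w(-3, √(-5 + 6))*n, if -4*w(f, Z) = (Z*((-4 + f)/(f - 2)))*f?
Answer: -3471993/10 ≈ -3.4720e+5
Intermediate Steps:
n = -330666 (n = -52043 - 278623 = -330666)
w(f, Z) = -Z*f*(-4 + f)/(4*(-2 + f)) (w(f, Z) = -Z*((-4 + f)/(f - 2))*f/4 = -Z*((-4 + f)/(-2 + f))*f/4 = -Z*(-4 + f)/(-2 + f)*f/4 = -Z*f*(-4 + f)/(4*(-2 + f)))
w(-3, √(-5 + 6))*n = ((¼)*√(-5 + 6)*(-3)*(4 - 1*(-3))/(-2 - 3))*(-330666) = ((¼)*√1*(-3)*(4 + 3)/(-5))*(-330666) = ((¼)*1*(-3)*(-⅕)*7)*(-330666) = (21/20)*(-330666) = -3471993/10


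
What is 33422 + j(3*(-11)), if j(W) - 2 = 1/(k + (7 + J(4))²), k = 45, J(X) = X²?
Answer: 19185377/574 ≈ 33424.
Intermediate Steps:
j(W) = 1149/574 (j(W) = 2 + 1/(45 + (7 + 4²)²) = 2 + 1/(45 + (7 + 16)²) = 2 + 1/(45 + 23²) = 2 + 1/(45 + 529) = 2 + 1/574 = 1149/574)
33422 + j(3*(-11)) = 33422 + 1149/574 = 19185377/574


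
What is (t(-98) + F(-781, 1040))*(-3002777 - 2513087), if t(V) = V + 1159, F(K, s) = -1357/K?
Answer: -4578156088272/781 ≈ -5.8619e+9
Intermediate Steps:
t(V) = 1159 + V
(t(-98) + F(-781, 1040))*(-3002777 - 2513087) = ((1159 - 98) - 1357/(-781))*(-3002777 - 2513087) = (1061 - 1357*(-1/781))*(-5515864) = (1061 + 1357/781)*(-5515864) = (829998/781)*(-5515864) = -4578156088272/781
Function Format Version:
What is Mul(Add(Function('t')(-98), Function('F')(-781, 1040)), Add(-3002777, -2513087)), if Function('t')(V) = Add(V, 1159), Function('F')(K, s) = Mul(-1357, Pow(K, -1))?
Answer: Rational(-4578156088272, 781) ≈ -5.8619e+9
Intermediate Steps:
Function('t')(V) = Add(1159, V)
Mul(Add(Function('t')(-98), Function('F')(-781, 1040)), Add(-3002777, -2513087)) = Mul(Add(Add(1159, -98), Mul(-1357, Pow(-781, -1))), Add(-3002777, -2513087)) = Mul(Add(1061, Mul(-1357, Rational(-1, 781))), -5515864) = Mul(Add(1061, Rational(1357, 781)), -5515864) = Mul(Rational(829998, 781), -5515864) = Rational(-4578156088272, 781)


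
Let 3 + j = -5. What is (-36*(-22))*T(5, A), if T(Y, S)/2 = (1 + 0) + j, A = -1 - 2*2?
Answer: -11088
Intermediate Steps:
j = -8 (j = -3 - 5 = -8)
A = -5 (A = -1 - 4 = -5)
T(Y, S) = -14 (T(Y, S) = 2*((1 + 0) - 8) = 2*(1 - 8) = 2*(-7) = -14)
(-36*(-22))*T(5, A) = -36*(-22)*(-14) = 792*(-14) = -11088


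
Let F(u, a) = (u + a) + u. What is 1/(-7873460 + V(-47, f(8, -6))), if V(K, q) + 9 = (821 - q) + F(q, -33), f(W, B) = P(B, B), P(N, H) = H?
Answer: -1/7872687 ≈ -1.2702e-7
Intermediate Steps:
f(W, B) = B
F(u, a) = a + 2*u (F(u, a) = (a + u) + u = a + 2*u)
V(K, q) = 779 + q (V(K, q) = -9 + ((821 - q) + (-33 + 2*q)) = -9 + (788 + q) = 779 + q)
1/(-7873460 + V(-47, f(8, -6))) = 1/(-7873460 + (779 - 6)) = 1/(-7873460 + 773) = 1/(-7872687) = -1/7872687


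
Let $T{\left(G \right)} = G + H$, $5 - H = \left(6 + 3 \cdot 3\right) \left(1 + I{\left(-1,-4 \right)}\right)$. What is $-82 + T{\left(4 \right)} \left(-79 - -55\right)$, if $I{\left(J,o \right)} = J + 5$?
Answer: $1502$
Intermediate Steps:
$I{\left(J,o \right)} = 5 + J$
$H = -70$ ($H = 5 - \left(6 + 3 \cdot 3\right) \left(1 + \left(5 - 1\right)\right) = 5 - \left(6 + 9\right) \left(1 + 4\right) = 5 - 15 \cdot 5 = 5 - 75 = -70$)
$T{\left(G \right)} = -70 + G$ ($T{\left(G \right)} = G - 70 = -70 + G$)
$-82 + T{\left(4 \right)} \left(-79 - -55\right) = -82 + \left(-70 + 4\right) \left(-79 - -55\right) = -82 - 66 \left(-79 + 55\right) = -82 - -1584 = -82 + 1584 = 1502$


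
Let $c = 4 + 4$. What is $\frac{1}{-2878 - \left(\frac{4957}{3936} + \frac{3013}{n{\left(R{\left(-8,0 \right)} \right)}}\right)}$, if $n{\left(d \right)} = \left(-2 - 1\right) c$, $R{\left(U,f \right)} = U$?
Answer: $- \frac{3936}{10838633} \approx -0.00036315$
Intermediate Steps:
$c = 8$
$n{\left(d \right)} = -24$ ($n{\left(d \right)} = \left(-2 - 1\right) 8 = \left(-3\right) 8 = -24$)
$\frac{1}{-2878 - \left(\frac{4957}{3936} + \frac{3013}{n{\left(R{\left(-8,0 \right)} \right)}}\right)} = \frac{1}{-2878 - \left(- \frac{3013}{24} + \frac{4957}{3936}\right)} = \frac{1}{-2878 - - \frac{489175}{3936}} = \frac{1}{-2878 + \left(- \frac{4957}{3936} + \frac{3013}{24}\right)} = \frac{1}{-2878 + \frac{489175}{3936}} = \frac{1}{- \frac{10838633}{3936}} = - \frac{3936}{10838633}$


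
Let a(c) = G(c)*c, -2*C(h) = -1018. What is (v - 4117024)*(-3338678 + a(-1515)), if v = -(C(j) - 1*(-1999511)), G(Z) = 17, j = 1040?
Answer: 20580384696052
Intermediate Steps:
C(h) = 509 (C(h) = -1/2*(-1018) = 509)
v = -2000020 (v = -(509 - 1*(-1999511)) = -(509 + 1999511) = -1*2000020 = -2000020)
a(c) = 17*c
(v - 4117024)*(-3338678 + a(-1515)) = (-2000020 - 4117024)*(-3338678 + 17*(-1515)) = -6117044*(-3338678 - 25755) = -6117044*(-3364433) = 20580384696052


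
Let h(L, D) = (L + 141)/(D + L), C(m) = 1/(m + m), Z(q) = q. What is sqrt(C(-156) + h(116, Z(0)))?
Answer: sqrt(45278454)/4524 ≈ 1.4874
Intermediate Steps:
C(m) = 1/(2*m)
h(L, D) = (141 + L)/(D + L)
sqrt(C(-156) + h(116, Z(0))) = sqrt((1/2)/(-156) + (141 + 116)/(0 + 116)) = sqrt((1/2)*(-1/156) + 257/116) = sqrt(-1/312 + (1/116)*257) = sqrt(-1/312 + 257/116) = sqrt(20017/9048) = sqrt(45278454)/4524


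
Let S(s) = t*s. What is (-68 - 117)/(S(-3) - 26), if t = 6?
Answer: 185/44 ≈ 4.2045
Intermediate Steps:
S(s) = 6*s
(-68 - 117)/(S(-3) - 26) = (-68 - 117)/(6*(-3) - 26) = -185/(-18 - 26) = -185/(-44) = -185*(-1/44) = 185/44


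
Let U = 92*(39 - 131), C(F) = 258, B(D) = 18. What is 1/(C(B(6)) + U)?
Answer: -1/8206 ≈ -0.00012186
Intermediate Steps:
U = -8464 (U = 92*(-92) = -8464)
1/(C(B(6)) + U) = 1/(258 - 8464) = 1/(-8206) = -1/8206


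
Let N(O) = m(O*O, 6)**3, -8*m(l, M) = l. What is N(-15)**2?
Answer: 129746337890625/262144 ≈ 4.9494e+8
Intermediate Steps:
m(l, M) = -l/8
N(O) = -O**6/512 (N(O) = (-O*O/8)**3 = (-O**2/8)**3 = -O**6/512)
N(-15)**2 = (-1/512*(-15)**6)**2 = (-1/512*11390625)**2 = (-11390625/512)**2 = 129746337890625/262144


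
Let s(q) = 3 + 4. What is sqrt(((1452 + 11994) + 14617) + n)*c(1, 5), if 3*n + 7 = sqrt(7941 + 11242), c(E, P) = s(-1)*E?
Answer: 7*sqrt(252546 + 3*sqrt(19183))/3 ≈ 1173.6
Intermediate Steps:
s(q) = 7
c(E, P) = 7*E
n = -7/3 + sqrt(19183)/3 (n = -7/3 + sqrt(7941 + 11242)/3 = -7/3 + sqrt(19183)/3 ≈ 43.834)
sqrt(((1452 + 11994) + 14617) + n)*c(1, 5) = sqrt(((1452 + 11994) + 14617) + (-7/3 + sqrt(19183)/3))*(7*1) = sqrt((13446 + 14617) + (-7/3 + sqrt(19183)/3))*7 = sqrt(28063 + (-7/3 + sqrt(19183)/3))*7 = sqrt(84182/3 + sqrt(19183)/3)*7 = 7*sqrt(84182/3 + sqrt(19183)/3)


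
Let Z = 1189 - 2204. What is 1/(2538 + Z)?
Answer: 1/1523 ≈ 0.00065660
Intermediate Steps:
Z = -1015
1/(2538 + Z) = 1/(2538 - 1015) = 1/1523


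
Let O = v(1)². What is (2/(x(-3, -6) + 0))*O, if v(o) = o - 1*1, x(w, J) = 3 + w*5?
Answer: 0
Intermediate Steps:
x(w, J) = 3 + 5*w
v(o) = -1 + o (v(o) = o - 1 = -1 + o)
O = 0 (O = (-1 + 1)² = 0² = 0)
(2/(x(-3, -6) + 0))*O = (2/((3 + 5*(-3)) + 0))*0 = (2/((3 - 15) + 0))*0 = (2/(-12 + 0))*0 = (2/(-12))*0 = (2*(-1/12))*0 = -⅙*0 = 0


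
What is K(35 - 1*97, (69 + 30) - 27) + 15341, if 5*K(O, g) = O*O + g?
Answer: 80621/5 ≈ 16124.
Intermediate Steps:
K(O, g) = g/5 + O**2/5 (K(O, g) = (O*O + g)/5 = (O**2 + g)/5 = (g + O**2)/5 = g/5 + O**2/5)
K(35 - 1*97, (69 + 30) - 27) + 15341 = (((69 + 30) - 27)/5 + (35 - 1*97)**2/5) + 15341 = ((99 - 27)/5 + (35 - 97)**2/5) + 15341 = ((1/5)*72 + (1/5)*(-62)**2) + 15341 = (72/5 + (1/5)*3844) + 15341 = (72/5 + 3844/5) + 15341 = 3916/5 + 15341 = 80621/5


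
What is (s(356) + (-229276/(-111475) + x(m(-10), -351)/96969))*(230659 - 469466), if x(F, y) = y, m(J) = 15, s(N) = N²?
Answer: -109054408760631543011/3603206425 ≈ -3.0266e+10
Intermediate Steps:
(s(356) + (-229276/(-111475) + x(m(-10), -351)/96969))*(230659 - 469466) = (356² + (-229276/(-111475) - 351/96969))*(230659 - 469466) = (126736 + (-229276*(-1/111475) - 351*1/96969))*(-238807) = (126736 + (229276/111475 - 117/32323))*(-238807) = (126736 + 7397845573/3603206425)*(-238807) = (456663367324373/3603206425)*(-238807) = -109054408760631543011/3603206425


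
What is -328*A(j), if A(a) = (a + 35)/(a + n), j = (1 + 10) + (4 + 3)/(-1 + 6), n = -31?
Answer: 25912/31 ≈ 835.87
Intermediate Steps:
j = 62/5 (j = 11 + 7/5 = 62/5 ≈ 12.400)
A(a) = (35 + a)/(-31 + a) (A(a) = (a + 35)/(a - 31) = (35 + a)/(-31 + a))
-328*A(j) = -328*(35 + 62/5)/(-31 + 62/5) = -328*237/((-93/5)*5) = -(-1640)*237/(93*5) = -328*(-79/31) = 25912/31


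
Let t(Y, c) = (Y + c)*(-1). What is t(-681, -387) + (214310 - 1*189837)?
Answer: 25541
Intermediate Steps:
t(Y, c) = -Y - c
t(-681, -387) + (214310 - 1*189837) = (-1*(-681) - 1*(-387)) + (214310 - 1*189837) = (681 + 387) + (214310 - 189837) = 1068 + 24473 = 25541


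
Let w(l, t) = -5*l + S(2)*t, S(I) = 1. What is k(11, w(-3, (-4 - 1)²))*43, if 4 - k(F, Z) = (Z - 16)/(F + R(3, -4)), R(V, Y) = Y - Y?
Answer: 860/11 ≈ 78.182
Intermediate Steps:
R(V, Y) = 0
w(l, t) = t - 5*l (w(l, t) = -5*l + 1*t = -5*l + t = t - 5*l)
k(F, Z) = 4 - (-16 + Z)/F (k(F, Z) = 4 - (Z - 16)/(F + 0) = 4 - (-16 + Z)/F)
k(11, w(-3, (-4 - 1)²))*43 = ((16 - ((-4 - 1)² - 5*(-3)) + 4*11)/11)*43 = ((16 - ((-5)² + 15) + 44)/11)*43 = ((16 - (25 + 15) + 44)/11)*43 = ((16 - 1*40 + 44)/11)*43 = ((16 - 40 + 44)/11)*43 = ((1/11)*20)*43 = (20/11)*43 = 860/11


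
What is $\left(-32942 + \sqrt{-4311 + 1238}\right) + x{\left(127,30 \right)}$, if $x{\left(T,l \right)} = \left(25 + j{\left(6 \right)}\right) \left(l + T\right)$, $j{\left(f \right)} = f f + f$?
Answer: $-22423 + i \sqrt{3073} \approx -22423.0 + 55.435 i$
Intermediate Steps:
$j{\left(f \right)} = f + f^{2}$ ($j{\left(f \right)} = f^{2} + f = f + f^{2}$)
$x{\left(T,l \right)} = 67 T + 67 l$ ($x{\left(T,l \right)} = \left(25 + 6 \left(1 + 6\right)\right) \left(l + T\right) = \left(25 + 6 \cdot 7\right) \left(T + l\right) = \left(25 + 42\right) \left(T + l\right) = 67 \left(T + l\right) = 67 T + 67 l$)
$\left(-32942 + \sqrt{-4311 + 1238}\right) + x{\left(127,30 \right)} = \left(-32942 + \sqrt{-4311 + 1238}\right) + \left(67 \cdot 127 + 67 \cdot 30\right) = \left(-32942 + \sqrt{-3073}\right) + \left(8509 + 2010\right) = \left(-32942 + i \sqrt{3073}\right) + 10519 = -22423 + i \sqrt{3073}$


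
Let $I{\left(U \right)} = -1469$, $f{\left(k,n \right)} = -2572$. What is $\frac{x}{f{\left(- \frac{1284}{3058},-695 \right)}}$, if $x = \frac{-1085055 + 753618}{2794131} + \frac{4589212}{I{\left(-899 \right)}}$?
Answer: $\frac{4274448798575}{3518991915036} \approx 1.2147$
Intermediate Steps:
$x = - \frac{4274448798575}{1368192813}$ ($x = \frac{-1085055 + 753618}{2794131} + \frac{4589212}{-1469} = \left(-331437\right) \frac{1}{2794131} + 4589212 \left(- \frac{1}{1469}\right) = - \frac{110479}{931377} - \frac{4589212}{1469} = - \frac{4274448798575}{1368192813} \approx -3124.2$)
$\frac{x}{f{\left(- \frac{1284}{3058},-695 \right)}} = - \frac{4274448798575}{1368192813 \left(-2572\right)} = \left(- \frac{4274448798575}{1368192813}\right) \left(- \frac{1}{2572}\right) = \frac{4274448798575}{3518991915036}$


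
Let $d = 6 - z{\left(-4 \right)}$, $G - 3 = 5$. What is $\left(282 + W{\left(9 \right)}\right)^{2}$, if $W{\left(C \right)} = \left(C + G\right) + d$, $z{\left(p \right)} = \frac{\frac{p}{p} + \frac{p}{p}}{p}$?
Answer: $\frac{373321}{4} \approx 93330.0$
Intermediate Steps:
$G = 8$ ($G = 3 + 5 = 8$)
$z{\left(p \right)} = \frac{2}{p}$ ($z{\left(p \right)} = \frac{1 + 1}{p} = \frac{2}{p}$)
$d = \frac{13}{2}$ ($d = 6 - \frac{2}{-4} = 6 - 2 \left(- \frac{1}{4}\right) = 6 - - \frac{1}{2} = 6 + \frac{1}{2} = \frac{13}{2} \approx 6.5$)
$W{\left(C \right)} = \frac{29}{2} + C$ ($W{\left(C \right)} = \left(C + 8\right) + \frac{13}{2} = \left(8 + C\right) + \frac{13}{2} = \frac{29}{2} + C$)
$\left(282 + W{\left(9 \right)}\right)^{2} = \left(282 + \left(\frac{29}{2} + 9\right)\right)^{2} = \left(282 + \frac{47}{2}\right)^{2} = \left(\frac{611}{2}\right)^{2} = \frac{373321}{4}$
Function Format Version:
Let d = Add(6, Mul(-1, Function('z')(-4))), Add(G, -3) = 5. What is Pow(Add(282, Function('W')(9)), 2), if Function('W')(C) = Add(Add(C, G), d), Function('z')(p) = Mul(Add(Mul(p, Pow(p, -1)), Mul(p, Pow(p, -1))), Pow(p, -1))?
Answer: Rational(373321, 4) ≈ 93330.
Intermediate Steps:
G = 8 (G = Add(3, 5) = 8)
Function('z')(p) = Mul(2, Pow(p, -1)) (Function('z')(p) = Mul(Add(1, 1), Pow(p, -1)) = Mul(2, Pow(p, -1)))
d = Rational(13, 2) (d = Add(6, Mul(-1, Mul(2, Pow(-4, -1)))) = Add(6, Mul(-1, Mul(2, Rational(-1, 4)))) = Add(6, Mul(-1, Rational(-1, 2))) = Add(6, Rational(1, 2)) = Rational(13, 2) ≈ 6.5000)
Function('W')(C) = Add(Rational(29, 2), C) (Function('W')(C) = Add(Add(C, 8), Rational(13, 2)) = Add(Add(8, C), Rational(13, 2)) = Add(Rational(29, 2), C))
Pow(Add(282, Function('W')(9)), 2) = Pow(Add(282, Add(Rational(29, 2), 9)), 2) = Pow(Add(282, Rational(47, 2)), 2) = Pow(Rational(611, 2), 2) = Rational(373321, 4)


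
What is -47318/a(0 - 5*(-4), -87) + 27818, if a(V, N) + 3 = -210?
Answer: 5972552/213 ≈ 28040.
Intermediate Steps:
a(V, N) = -213 (a(V, N) = -3 - 210 = -213)
-47318/a(0 - 5*(-4), -87) + 27818 = -47318/(-213) + 27818 = -47318*(-1/213) + 27818 = 47318/213 + 27818 = 5972552/213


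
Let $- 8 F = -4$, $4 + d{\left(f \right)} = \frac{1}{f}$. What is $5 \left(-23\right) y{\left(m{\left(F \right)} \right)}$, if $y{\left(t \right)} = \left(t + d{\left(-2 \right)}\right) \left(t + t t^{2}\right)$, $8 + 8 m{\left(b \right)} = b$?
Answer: $- \frac{72186075}{65536} \approx -1101.5$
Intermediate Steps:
$d{\left(f \right)} = -4 + \frac{1}{f}$
$F = \frac{1}{2}$ ($F = \left(- \frac{1}{8}\right) \left(-4\right) = \frac{1}{2} \approx 0.5$)
$m{\left(b \right)} = -1 + \frac{b}{8}$
$y{\left(t \right)} = \left(- \frac{9}{2} + t\right) \left(t + t^{3}\right)$ ($y{\left(t \right)} = \left(t - \left(4 - \frac{1}{-2}\right)\right) \left(t + t t^{2}\right) = \left(t - \frac{9}{2}\right) \left(t + t^{3}\right) = \left(- \frac{9}{2} + t\right) \left(t + t^{3}\right)$)
$5 \left(-23\right) y{\left(m{\left(F \right)} \right)} = 5 \left(-23\right) \frac{\left(-1 + \frac{1}{8} \cdot \frac{1}{2}\right) \left(-9 - 9 \left(-1 + \frac{1}{8} \cdot \frac{1}{2}\right)^{2} + 2 \left(-1 + \frac{1}{8} \cdot \frac{1}{2}\right) + 2 \left(-1 + \frac{1}{8} \cdot \frac{1}{2}\right)^{3}\right)}{2} = - 115 \frac{\left(-1 + \frac{1}{16}\right) \left(-9 - 9 \left(-1 + \frac{1}{16}\right)^{2} + 2 \left(-1 + \frac{1}{16}\right) + 2 \left(-1 + \frac{1}{16}\right)^{3}\right)}{2} = - 115 \cdot \frac{1}{2} \left(- \frac{15}{16}\right) \left(-9 - 9 \left(- \frac{15}{16}\right)^{2} + 2 \left(- \frac{15}{16}\right) + 2 \left(- \frac{15}{16}\right)^{3}\right) = - 115 \cdot \frac{1}{2} \left(- \frac{15}{16}\right) \left(-9 - \frac{2025}{256} - \frac{15}{8} + 2 \left(- \frac{3375}{4096}\right)\right) = - 115 \cdot \frac{1}{2} \left(- \frac{15}{16}\right) \left(-9 - \frac{2025}{256} - \frac{15}{8} - \frac{3375}{2048}\right) = - 115 \cdot \frac{1}{2} \left(- \frac{15}{16}\right) \left(- \frac{41847}{2048}\right) = \left(-115\right) \frac{627705}{65536} = - \frac{72186075}{65536}$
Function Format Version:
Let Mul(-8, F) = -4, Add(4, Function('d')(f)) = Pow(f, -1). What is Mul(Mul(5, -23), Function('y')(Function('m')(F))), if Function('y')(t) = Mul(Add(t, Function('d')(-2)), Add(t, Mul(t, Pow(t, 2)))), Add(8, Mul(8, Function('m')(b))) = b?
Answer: Rational(-72186075, 65536) ≈ -1101.5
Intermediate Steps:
Function('d')(f) = Add(-4, Pow(f, -1))
F = Rational(1, 2) (F = Mul(Rational(-1, 8), -4) = Rational(1, 2) ≈ 0.50000)
Function('m')(b) = Add(-1, Mul(Rational(1, 8), b))
Function('y')(t) = Mul(Add(Rational(-9, 2), t), Add(t, Pow(t, 3))) (Function('y')(t) = Mul(Add(t, Add(-4, Pow(-2, -1))), Add(t, Mul(t, Pow(t, 2)))) = Mul(Add(t, Add(-4, Rational(-1, 2))), Add(t, Pow(t, 3))) = Mul(Add(t, Rational(-9, 2)), Add(t, Pow(t, 3))) = Mul(Add(Rational(-9, 2), t), Add(t, Pow(t, 3))))
Mul(Mul(5, -23), Function('y')(Function('m')(F))) = Mul(Mul(5, -23), Mul(Rational(1, 2), Add(-1, Mul(Rational(1, 8), Rational(1, 2))), Add(-9, Mul(-9, Pow(Add(-1, Mul(Rational(1, 8), Rational(1, 2))), 2)), Mul(2, Add(-1, Mul(Rational(1, 8), Rational(1, 2)))), Mul(2, Pow(Add(-1, Mul(Rational(1, 8), Rational(1, 2))), 3))))) = Mul(-115, Mul(Rational(1, 2), Add(-1, Rational(1, 16)), Add(-9, Mul(-9, Pow(Add(-1, Rational(1, 16)), 2)), Mul(2, Add(-1, Rational(1, 16))), Mul(2, Pow(Add(-1, Rational(1, 16)), 3))))) = Mul(-115, Mul(Rational(1, 2), Rational(-15, 16), Add(-9, Mul(-9, Pow(Rational(-15, 16), 2)), Mul(2, Rational(-15, 16)), Mul(2, Pow(Rational(-15, 16), 3))))) = Mul(-115, Mul(Rational(1, 2), Rational(-15, 16), Add(-9, Mul(-9, Rational(225, 256)), Rational(-15, 8), Mul(2, Rational(-3375, 4096))))) = Mul(-115, Mul(Rational(1, 2), Rational(-15, 16), Add(-9, Rational(-2025, 256), Rational(-15, 8), Rational(-3375, 2048)))) = Mul(-115, Mul(Rational(1, 2), Rational(-15, 16), Rational(-41847, 2048))) = Mul(-115, Rational(627705, 65536)) = Rational(-72186075, 65536)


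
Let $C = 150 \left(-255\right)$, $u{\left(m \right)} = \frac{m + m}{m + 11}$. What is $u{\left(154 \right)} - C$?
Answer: $\frac{573778}{15} \approx 38252.0$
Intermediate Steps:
$u{\left(m \right)} = \frac{2 m}{11 + m}$
$C = -38250$
$u{\left(154 \right)} - C = 2 \cdot 154 \frac{1}{11 + 154} - -38250 = 2 \cdot 154 \cdot \frac{1}{165} + 38250 = \frac{28}{15} + 38250 = \frac{573778}{15}$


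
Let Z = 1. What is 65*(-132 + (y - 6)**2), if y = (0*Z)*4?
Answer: -6240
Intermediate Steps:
y = 0 (y = (0*1)*4 = 0*4 = 0)
65*(-132 + (y - 6)**2) = 65*(-132 + (0 - 6)**2) = 65*(-132 + (-6)**2) = 65*(-132 + 36) = 65*(-96) = -6240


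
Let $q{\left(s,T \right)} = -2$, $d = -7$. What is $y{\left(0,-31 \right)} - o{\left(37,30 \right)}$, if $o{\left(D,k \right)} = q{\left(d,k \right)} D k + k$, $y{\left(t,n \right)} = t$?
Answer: $2190$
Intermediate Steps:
$o{\left(D,k \right)} = k - 2 D k$ ($o{\left(D,k \right)} = - 2 D k + k = k - 2 D k$)
$y{\left(0,-31 \right)} - o{\left(37,30 \right)} = 0 - 30 \left(1 - 74\right) = 0 - 30 \left(-73\right) = 0 - -2190 = 0 + 2190 = 2190$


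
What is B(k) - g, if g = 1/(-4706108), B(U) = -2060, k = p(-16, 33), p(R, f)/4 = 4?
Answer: -9694582479/4706108 ≈ -2060.0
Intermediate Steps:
p(R, f) = 16 (p(R, f) = 4*4 = 16)
k = 16
g = -1/4706108 ≈ -2.1249e-7
B(k) - g = -2060 - 1*(-1/4706108) = -2060 + 1/4706108 = -9694582479/4706108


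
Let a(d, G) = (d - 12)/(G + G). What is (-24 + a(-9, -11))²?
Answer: 257049/484 ≈ 531.09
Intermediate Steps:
a(d, G) = (-12 + d)/(2*G) (a(d, G) = (-12 + d)/((2*G)) = (-12 + d)*(1/(2*G)) = (-12 + d)/(2*G))
(-24 + a(-9, -11))² = (-24 + (½)*(-12 - 9)/(-11))² = (-24 + (½)*(-1/11)*(-21))² = (-24 + 21/22)² = (-507/22)² = 257049/484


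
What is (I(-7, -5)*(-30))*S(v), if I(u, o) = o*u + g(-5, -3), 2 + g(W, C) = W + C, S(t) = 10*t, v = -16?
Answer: 120000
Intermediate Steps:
g(W, C) = -2 + C + W (g(W, C) = -2 + (W + C) = -2 + (C + W) = -2 + C + W)
I(u, o) = -10 + o*u (I(u, o) = o*u + (-2 - 3 - 5) = o*u - 10 = -10 + o*u)
(I(-7, -5)*(-30))*S(v) = ((-10 - 5*(-7))*(-30))*(10*(-16)) = ((-10 + 35)*(-30))*(-160) = (25*(-30))*(-160) = -750*(-160) = 120000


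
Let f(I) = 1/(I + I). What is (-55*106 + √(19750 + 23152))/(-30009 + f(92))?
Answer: 214544/1104331 - 184*√42902/5521655 ≈ 0.18737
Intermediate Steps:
f(I) = 1/(2*I)
(-55*106 + √(19750 + 23152))/(-30009 + f(92)) = (-55*106 + √(19750 + 23152))/(-30009 + (½)/92) = (-5830 + √42902)/(-30009 + (½)*(1/92)) = (-5830 + √42902)/(-30009 + 1/184) = (-5830 + √42902)/(-5521655/184) = (-5830 + √42902)*(-184/5521655) = 214544/1104331 - 184*√42902/5521655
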